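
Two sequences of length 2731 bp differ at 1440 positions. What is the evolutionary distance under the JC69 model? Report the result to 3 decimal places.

0.911

p = 1440/2731 ≈ 0.527279.
d = −(3/4) ln(1 − 4p/3) = −0.75 ln(1 − 0.703039) = −0.75 ln(0.296961)
  = −0.75 × (-1.214154) = 0.910616 substitutions/site.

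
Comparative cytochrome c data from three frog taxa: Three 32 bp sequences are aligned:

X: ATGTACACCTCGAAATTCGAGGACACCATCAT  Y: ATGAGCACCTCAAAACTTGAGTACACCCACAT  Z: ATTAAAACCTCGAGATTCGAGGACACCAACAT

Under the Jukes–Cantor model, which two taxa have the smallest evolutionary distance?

X and Z

X–Y: 8/32 differ, p = 0.250, d = 0.304.
X–Z: 5/32 differ, p = 0.156, d = 0.175.
Y–Z: 9/32 differ, p = 0.281, d = 0.353.
The smallest distance is between X and Z.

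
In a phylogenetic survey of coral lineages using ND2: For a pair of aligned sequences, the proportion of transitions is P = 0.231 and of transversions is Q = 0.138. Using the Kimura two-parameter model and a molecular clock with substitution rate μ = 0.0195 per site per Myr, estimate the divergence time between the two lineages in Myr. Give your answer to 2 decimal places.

Under the Kimura two-parameter model, d = −½ ln(1 − 2P − Q) − ¼ ln(1 − 2Q).
1 − 2P − Q = 0.4, giving −½ ln(0.4) = 0.458145.
1 − 2Q = 0.724, giving −¼ ln(0.724) = 0.080741.
d = 0.458145 + 0.080741 = 0.538886.
Under a molecular clock d = 2μt, so t = d/(2μ) = 0.538886 / (2 × 0.0195) = 13.82 Myr.

13.82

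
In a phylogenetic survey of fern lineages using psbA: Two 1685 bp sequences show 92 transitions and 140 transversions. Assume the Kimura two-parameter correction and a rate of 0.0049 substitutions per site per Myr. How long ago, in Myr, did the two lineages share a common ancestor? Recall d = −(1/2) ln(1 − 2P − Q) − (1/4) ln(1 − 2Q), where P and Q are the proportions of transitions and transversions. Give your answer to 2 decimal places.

15.53

P = 92/1685 ≈ 0.054599 and Q = 140/1685 ≈ 0.083086.
Under the Kimura two-parameter model, d = −½ ln(1 − 2P − Q) − ¼ ln(1 − 2Q).
1 − 2P − Q = 0.807716, giving −½ ln(0.807716) = 0.106772.
1 − 2Q = 0.833828, giving −¼ ln(0.833828) = 0.045432.
d = 0.106772 + 0.045432 = 0.152204.
Under a molecular clock d = 2μt, so t = d/(2μ) = 0.152204 / (2 × 0.0049) = 15.53 Myr.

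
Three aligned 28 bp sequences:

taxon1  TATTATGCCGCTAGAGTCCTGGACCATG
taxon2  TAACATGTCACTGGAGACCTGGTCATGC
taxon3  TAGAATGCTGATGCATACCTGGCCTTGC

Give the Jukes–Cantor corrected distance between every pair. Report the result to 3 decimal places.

taxon1–taxon2: 11/28 sites differ → p ≈ 0.392857, d = −0.75 ln(1 − 0.523809) = 0.556452 ≈ 0.556.
taxon1–taxon3: 13/28 sites differ → p ≈ 0.464286, d = −0.75 ln(1 − 0.619048) = 0.723811 ≈ 0.724.
taxon2–taxon3: 10/28 sites differ → p ≈ 0.357143, d = −0.75 ln(1 − 0.476191) = 0.484971 ≈ 0.485.

d(taxon1,taxon2) = 0.556, d(taxon1,taxon3) = 0.724, d(taxon2,taxon3) = 0.485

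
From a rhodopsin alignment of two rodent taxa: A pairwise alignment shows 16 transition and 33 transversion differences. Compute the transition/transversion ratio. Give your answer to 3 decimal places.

0.485

R = 16/33 = 0.484848… ≈ 0.485 (to 3 d.p.).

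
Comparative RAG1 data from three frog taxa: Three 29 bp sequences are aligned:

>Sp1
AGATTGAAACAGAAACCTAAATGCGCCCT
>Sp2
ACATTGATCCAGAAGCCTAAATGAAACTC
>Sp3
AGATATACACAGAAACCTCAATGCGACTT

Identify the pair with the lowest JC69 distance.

Sp1 and Sp3

Sp1–Sp2: 9/29 differ, p = 0.310, d = 0.401.
Sp1–Sp3: 6/29 differ, p = 0.207, d = 0.242.
Sp2–Sp3: 10/29 differ, p = 0.345, d = 0.462.
The smallest distance is between Sp1 and Sp3.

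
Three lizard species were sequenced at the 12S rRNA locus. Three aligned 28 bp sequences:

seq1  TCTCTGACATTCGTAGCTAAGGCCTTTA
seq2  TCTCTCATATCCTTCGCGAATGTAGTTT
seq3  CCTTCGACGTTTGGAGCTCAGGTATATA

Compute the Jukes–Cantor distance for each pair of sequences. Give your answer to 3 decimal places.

d(seq1,seq2) = 0.556, d(seq1,seq3) = 0.485, d(seq2,seq3) = 1.244

seq1–seq2: 11/28 sites differ → p ≈ 0.392857, d = −0.75 ln(1 − 0.523809) = 0.556452 ≈ 0.556.
seq1–seq3: 10/28 sites differ → p ≈ 0.357143, d = −0.75 ln(1 − 0.476191) = 0.484971 ≈ 0.485.
seq2–seq3: 17/28 sites differ → p ≈ 0.607143, d = −0.75 ln(1 − 0.809524) = 1.243672 ≈ 1.244.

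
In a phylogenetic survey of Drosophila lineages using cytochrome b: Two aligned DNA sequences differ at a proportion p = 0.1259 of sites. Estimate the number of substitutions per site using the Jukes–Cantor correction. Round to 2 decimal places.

0.14

d = −(3/4) ln(1 − 4p/3) = −0.75 ln(1 − 0.167867) = −0.75 ln(0.832133)
  = −0.75 × (-0.183763) = 0.137822 substitutions/site.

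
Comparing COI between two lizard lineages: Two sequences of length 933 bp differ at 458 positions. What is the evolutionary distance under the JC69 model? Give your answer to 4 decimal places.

p = 458/933 ≈ 0.49089.
d = −(3/4) ln(1 − 4p/3) = −0.75 ln(1 − 0.65452) = −0.75 ln(0.34548)
  = −0.75 × (-1.062821) = 0.797116 substitutions/site.

0.7971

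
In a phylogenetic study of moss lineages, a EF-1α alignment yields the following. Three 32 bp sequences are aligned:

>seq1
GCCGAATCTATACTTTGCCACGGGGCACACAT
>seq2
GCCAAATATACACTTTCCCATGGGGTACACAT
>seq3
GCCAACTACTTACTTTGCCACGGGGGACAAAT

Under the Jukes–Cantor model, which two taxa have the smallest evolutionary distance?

seq1–seq2: 6/32 differ, p = 0.188, d = 0.216.
seq1–seq3: 7/32 differ, p = 0.219, d = 0.259.
seq2–seq3: 8/32 differ, p = 0.250, d = 0.304.
The smallest distance is between seq1 and seq2.

seq1 and seq2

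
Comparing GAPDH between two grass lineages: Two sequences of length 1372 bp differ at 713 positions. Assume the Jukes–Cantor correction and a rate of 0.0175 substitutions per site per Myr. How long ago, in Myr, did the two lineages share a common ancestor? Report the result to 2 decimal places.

25.30

p = 713/1372 ≈ 0.519679.
d = −(3/4) ln(1 − 4p/3) = −0.75 ln(1 − 0.692905) = −0.75 ln(0.307095)
  = −0.75 × (-1.180598) = 0.885449 substitutions/site.
Under a molecular clock d = 2μt, so t = d/(2μ) = 0.885449 / (2 × 0.0175) = 25.30 Myr.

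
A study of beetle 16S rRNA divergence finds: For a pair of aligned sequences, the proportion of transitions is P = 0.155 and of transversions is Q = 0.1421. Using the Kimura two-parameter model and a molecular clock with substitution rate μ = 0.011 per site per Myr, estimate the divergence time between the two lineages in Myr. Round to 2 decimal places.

Under the Kimura two-parameter model, d = −½ ln(1 − 2P − Q) − ¼ ln(1 − 2Q).
1 − 2P − Q = 0.5479, giving −½ ln(0.5479) = 0.300831.
1 − 2Q = 0.7158, giving −¼ ln(0.7158) = 0.083589.
d = 0.300831 + 0.083589 = 0.384420.
Under a molecular clock d = 2μt, so t = d/(2μ) = 0.384420 / (2 × 0.011) = 17.47 Myr.

17.47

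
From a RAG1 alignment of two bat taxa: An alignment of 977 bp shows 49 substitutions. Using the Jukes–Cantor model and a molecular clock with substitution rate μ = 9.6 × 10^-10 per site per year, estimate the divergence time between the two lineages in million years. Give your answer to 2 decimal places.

p = 49/977 ≈ 0.050154.
d = −(3/4) ln(1 − 4p/3) = −0.75 ln(1 − 0.066872) = −0.75 ln(0.933128)
  = −0.75 × (-0.069213) = 0.051910 substitutions/site.
Under a molecular clock d = 2μt, so t = d/(2μ) = 0.051910 / (2 × 9.6 × 10^-10) = 27.04 million years.

27.04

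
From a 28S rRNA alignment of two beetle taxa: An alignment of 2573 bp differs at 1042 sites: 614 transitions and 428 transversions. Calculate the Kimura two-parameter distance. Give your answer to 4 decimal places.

P = 614/2573 ≈ 0.238632 and Q = 428/2573 ≈ 0.166343.
Under the Kimura two-parameter model, d = −½ ln(1 − 2P − Q) − ¼ ln(1 − 2Q).
1 − 2P − Q = 0.356393, giving −½ ln(0.356393) = 0.515861.
1 − 2Q = 0.667314, giving −¼ ln(0.667314) = 0.101124.
d = 0.515861 + 0.101124 = 0.616985.

0.6170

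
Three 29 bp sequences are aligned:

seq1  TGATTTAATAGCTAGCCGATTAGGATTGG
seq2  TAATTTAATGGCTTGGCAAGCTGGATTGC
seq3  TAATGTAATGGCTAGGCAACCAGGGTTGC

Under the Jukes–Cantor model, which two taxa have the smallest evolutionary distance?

seq2 and seq3

seq1–seq2: 9/29 differ, p = 0.310, d = 0.401.
seq1–seq3: 9/29 differ, p = 0.310, d = 0.401.
seq2–seq3: 5/29 differ, p = 0.172, d = 0.196.
The smallest distance is between seq2 and seq3.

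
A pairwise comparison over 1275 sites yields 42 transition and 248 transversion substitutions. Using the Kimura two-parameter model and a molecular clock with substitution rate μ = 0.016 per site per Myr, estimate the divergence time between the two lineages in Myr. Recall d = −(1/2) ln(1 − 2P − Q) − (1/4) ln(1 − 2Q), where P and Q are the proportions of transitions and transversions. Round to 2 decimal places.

P = 42/1275 ≈ 0.032941 and Q = 248/1275 ≈ 0.19451.
Under the Kimura two-parameter model, d = −½ ln(1 − 2P − Q) − ¼ ln(1 − 2Q).
1 − 2P − Q = 0.739608, giving −½ ln(0.739608) = 0.150817.
1 − 2Q = 0.61098, giving −¼ ln(0.61098) = 0.123173.
d = 0.150817 + 0.123173 = 0.273990.
Under a molecular clock d = 2μt, so t = d/(2μ) = 0.273990 / (2 × 0.016) = 8.56 Myr.

8.56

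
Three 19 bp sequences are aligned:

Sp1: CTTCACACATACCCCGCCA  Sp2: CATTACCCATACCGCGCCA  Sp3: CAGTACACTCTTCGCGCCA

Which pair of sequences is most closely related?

Sp1–Sp2: 4/19 differ, p = 0.211, d = 0.247.
Sp1–Sp3: 8/19 differ, p = 0.421, d = 0.618.
Sp2–Sp3: 6/19 differ, p = 0.316, d = 0.410.
The smallest distance is between Sp1 and Sp2.

Sp1 and Sp2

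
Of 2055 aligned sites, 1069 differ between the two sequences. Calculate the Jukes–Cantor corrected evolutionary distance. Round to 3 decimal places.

0.887

p = 1069/2055 ≈ 0.520195.
d = −(3/4) ln(1 − 4p/3) = −0.75 ln(1 − 0.693593) = −0.75 ln(0.306407)
  = −0.75 × (-1.182841) = 0.887131 substitutions/site.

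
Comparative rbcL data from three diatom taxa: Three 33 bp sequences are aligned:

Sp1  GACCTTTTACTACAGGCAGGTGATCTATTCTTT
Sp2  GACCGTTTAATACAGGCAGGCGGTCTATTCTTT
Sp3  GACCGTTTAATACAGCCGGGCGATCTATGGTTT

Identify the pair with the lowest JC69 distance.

Sp1–Sp2: 4/33 differ, p = 0.121, d = 0.132.
Sp1–Sp3: 7/33 differ, p = 0.212, d = 0.249.
Sp2–Sp3: 5/33 differ, p = 0.152, d = 0.169.
The smallest distance is between Sp1 and Sp2.

Sp1 and Sp2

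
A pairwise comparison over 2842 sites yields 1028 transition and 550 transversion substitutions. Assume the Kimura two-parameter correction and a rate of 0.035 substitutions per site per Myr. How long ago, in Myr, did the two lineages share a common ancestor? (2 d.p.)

19.52

P = 1028/2842 ≈ 0.361717 and Q = 550/2842 ≈ 0.193526.
Under the Kimura two-parameter model, d = −½ ln(1 − 2P − Q) − ¼ ln(1 − 2Q).
1 − 2P − Q = 0.08304, giving −½ ln(0.08304) = 1.244216.
1 − 2Q = 0.612948, giving −¼ ln(0.612948) = 0.122369.
d = 1.244216 + 0.122369 = 1.366585.
Under a molecular clock d = 2μt, so t = d/(2μ) = 1.366585 / (2 × 0.035) = 19.52 Myr.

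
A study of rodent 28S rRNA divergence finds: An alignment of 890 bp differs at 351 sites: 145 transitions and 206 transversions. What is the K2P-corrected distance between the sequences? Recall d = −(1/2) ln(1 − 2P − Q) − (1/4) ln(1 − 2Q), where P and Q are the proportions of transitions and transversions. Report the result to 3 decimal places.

0.563

P = 145/890 ≈ 0.162921 and Q = 206/890 ≈ 0.231461.
Under the Kimura two-parameter model, d = −½ ln(1 − 2P − Q) − ¼ ln(1 − 2Q).
1 − 2P − Q = 0.442697, giving −½ ln(0.442697) = 0.407435.
1 − 2Q = 0.537078, giving −¼ ln(0.537078) = 0.155403.
d = 0.407435 + 0.155403 = 0.562838.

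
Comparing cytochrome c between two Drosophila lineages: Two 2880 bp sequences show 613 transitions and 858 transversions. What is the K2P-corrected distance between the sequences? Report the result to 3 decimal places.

P = 613/2880 ≈ 0.212847 and Q = 858/2880 ≈ 0.297917.
Under the Kimura two-parameter model, d = −½ ln(1 − 2P − Q) − ¼ ln(1 − 2Q).
1 − 2P − Q = 0.276389, giving −½ ln(0.276389) = 0.642973.
1 − 2Q = 0.404166, giving −¼ ln(0.404166) = 0.226482.
d = 0.642973 + 0.226482 = 0.869455.

0.869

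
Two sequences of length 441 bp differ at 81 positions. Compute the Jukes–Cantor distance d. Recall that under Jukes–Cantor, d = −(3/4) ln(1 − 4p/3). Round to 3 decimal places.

0.211

p = 81/441 ≈ 0.183673.
d = −(3/4) ln(1 − 4p/3) = −0.75 ln(1 − 0.244897) = −0.75 ln(0.755103)
  = −0.75 × (-0.280901) = 0.210676 substitutions/site.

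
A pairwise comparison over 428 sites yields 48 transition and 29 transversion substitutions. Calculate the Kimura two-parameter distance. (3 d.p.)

0.209

P = 48/428 ≈ 0.11215 and Q = 29/428 ≈ 0.067757.
Under the Kimura two-parameter model, d = −½ ln(1 − 2P − Q) − ¼ ln(1 − 2Q).
1 − 2P − Q = 0.707943, giving −½ ln(0.707943) = 0.172696.
1 − 2Q = 0.864486, giving −¼ ln(0.864486) = 0.036405.
d = 0.172696 + 0.036405 = 0.209101.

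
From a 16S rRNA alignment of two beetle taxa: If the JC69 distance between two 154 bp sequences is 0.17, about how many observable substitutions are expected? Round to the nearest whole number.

Invert JC69: p = (3/4)(1 − e^(−4d/3)) = 0.75 × (1 − e^(-0.226667)) = 0.75 × (1 − 0.797186) = 0.152111.
Expected differing sites = pL ≈ 0.152111 × 154 = 23.425094 ≈ 23.

23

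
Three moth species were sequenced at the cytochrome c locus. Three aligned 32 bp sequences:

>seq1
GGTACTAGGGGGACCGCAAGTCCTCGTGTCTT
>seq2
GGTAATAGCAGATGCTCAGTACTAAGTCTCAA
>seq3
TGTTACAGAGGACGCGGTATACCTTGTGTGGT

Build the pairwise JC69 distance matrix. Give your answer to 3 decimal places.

d(seq1,seq2) = 0.824, d(seq1,seq3) = 0.736, d(seq2,seq3) = 0.924

seq1–seq2: 16/32 sites differ → p = 0.5, d = −0.75 ln(1 − 0.666667) = 0.823960 ≈ 0.824.
seq1–seq3: 15/32 sites differ → p = 0.46875, d = −0.75 ln(1 − 0.625) = 0.735622 ≈ 0.736.
seq2–seq3: 17/32 sites differ → p = 0.53125, d = −0.75 ln(1 − 0.708333) = 0.924107 ≈ 0.924.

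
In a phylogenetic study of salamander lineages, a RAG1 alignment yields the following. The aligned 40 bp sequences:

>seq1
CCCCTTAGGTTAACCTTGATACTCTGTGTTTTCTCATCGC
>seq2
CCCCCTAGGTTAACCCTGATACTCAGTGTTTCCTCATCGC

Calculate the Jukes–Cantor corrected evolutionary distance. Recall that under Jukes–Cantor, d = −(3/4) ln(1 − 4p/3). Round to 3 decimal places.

The sequences differ at 4 of 40 sites (5, 16, 25, 32), so p = 4/40 = 0.1.
d = −(3/4) ln(1 − 4p/3) = −0.75 ln(1 − 0.133333) = −0.75 ln(0.866667)
  = −0.75 × (-0.143100) = 0.107325 substitutions/site.

0.107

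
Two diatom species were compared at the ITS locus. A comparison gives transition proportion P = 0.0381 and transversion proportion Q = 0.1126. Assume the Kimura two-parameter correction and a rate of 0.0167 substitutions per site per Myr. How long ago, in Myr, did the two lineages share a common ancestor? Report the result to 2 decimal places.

Under the Kimura two-parameter model, d = −½ ln(1 − 2P − Q) − ¼ ln(1 − 2Q).
1 − 2P − Q = 0.8112, giving −½ ln(0.8112) = 0.104620.
1 − 2Q = 0.7748, giving −¼ ln(0.7748) = 0.063788.
d = 0.104620 + 0.063788 = 0.168408.
Under a molecular clock d = 2μt, so t = d/(2μ) = 0.168408 / (2 × 0.0167) = 5.04 Myr.

5.04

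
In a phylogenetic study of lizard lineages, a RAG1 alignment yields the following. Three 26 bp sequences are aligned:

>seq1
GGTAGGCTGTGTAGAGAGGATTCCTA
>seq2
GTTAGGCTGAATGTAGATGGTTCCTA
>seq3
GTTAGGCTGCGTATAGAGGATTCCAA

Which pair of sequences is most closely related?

seq1 and seq3

seq1–seq2: 7/26 differ, p = 0.269, d = 0.334.
seq1–seq3: 4/26 differ, p = 0.154, d = 0.172.
seq2–seq3: 6/26 differ, p = 0.231, d = 0.276.
The smallest distance is between seq1 and seq3.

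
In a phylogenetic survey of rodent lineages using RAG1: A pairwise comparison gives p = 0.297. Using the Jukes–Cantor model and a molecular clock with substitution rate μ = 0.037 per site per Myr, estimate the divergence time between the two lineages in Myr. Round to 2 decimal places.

5.11

d = −(3/4) ln(1 − 4p/3) = −0.75 ln(1 − 0.396) = −0.75 ln(0.604)
  = −0.75 × (-0.504181) = 0.378136 substitutions/site.
Under a molecular clock d = 2μt, so t = d/(2μ) = 0.378136 / (2 × 0.037) = 5.11 Myr.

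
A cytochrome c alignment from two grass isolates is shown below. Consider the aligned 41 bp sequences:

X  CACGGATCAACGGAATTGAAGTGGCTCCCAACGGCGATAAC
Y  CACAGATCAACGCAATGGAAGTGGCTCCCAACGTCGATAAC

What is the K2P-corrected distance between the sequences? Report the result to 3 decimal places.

Of 41 sites, 1 differences are transitions and 3 are transversions, so P = 1/41 ≈ 0.02439 and Q = 3/41 ≈ 0.073171.
Under the Kimura two-parameter model, d = −½ ln(1 − 2P − Q) − ¼ ln(1 − 2Q).
1 − 2P − Q = 0.878049, giving −½ ln(0.878049) = 0.065026.
1 − 2Q = 0.853658, giving −¼ ln(0.853658) = 0.039556.
d = 0.065026 + 0.039556 = 0.104582.

0.105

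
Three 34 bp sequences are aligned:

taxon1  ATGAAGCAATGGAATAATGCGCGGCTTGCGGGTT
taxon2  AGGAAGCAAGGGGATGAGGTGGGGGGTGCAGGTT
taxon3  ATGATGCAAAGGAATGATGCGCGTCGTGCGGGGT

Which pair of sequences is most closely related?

taxon1 and taxon3

taxon1–taxon2: 10/34 differ, p = 0.294, d = 0.373.
taxon1–taxon3: 6/34 differ, p = 0.176, d = 0.201.
taxon2–taxon3: 11/34 differ, p = 0.324, d = 0.423.
The smallest distance is between taxon1 and taxon3.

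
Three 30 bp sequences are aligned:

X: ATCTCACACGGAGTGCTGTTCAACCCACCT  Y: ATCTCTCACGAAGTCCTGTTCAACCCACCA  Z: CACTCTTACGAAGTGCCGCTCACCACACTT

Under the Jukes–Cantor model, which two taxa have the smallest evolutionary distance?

X and Y

X–Y: 4/30 differ, p = 0.133, d = 0.147.
X–Z: 10/30 differ, p = 0.333, d = 0.441.
Y–Z: 10/30 differ, p = 0.333, d = 0.441.
The smallest distance is between X and Y.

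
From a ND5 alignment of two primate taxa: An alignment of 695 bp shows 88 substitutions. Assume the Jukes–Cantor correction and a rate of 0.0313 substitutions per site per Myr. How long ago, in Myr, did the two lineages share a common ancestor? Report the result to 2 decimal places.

2.22

p = 88/695 ≈ 0.126619.
d = −(3/4) ln(1 − 4p/3) = −0.75 ln(1 − 0.168825) = −0.75 ln(0.831175)
  = −0.75 × (-0.184915) = 0.138686 substitutions/site.
Under a molecular clock d = 2μt, so t = d/(2μ) = 0.138686 / (2 × 0.0313) = 2.22 Myr.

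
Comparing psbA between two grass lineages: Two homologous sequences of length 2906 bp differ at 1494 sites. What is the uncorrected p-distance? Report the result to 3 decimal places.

0.514

p = 1494/2906 = 0.514108… ≈ 0.514 (to 3 d.p.).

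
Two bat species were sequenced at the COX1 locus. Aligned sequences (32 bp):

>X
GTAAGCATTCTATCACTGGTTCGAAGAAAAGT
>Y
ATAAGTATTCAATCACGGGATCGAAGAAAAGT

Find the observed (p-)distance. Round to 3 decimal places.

The sequences differ at 5 of 32 positions (sites 1, 6, 11, 17, 20).
p = 5/32 = 0.15625 ≈ 0.156 (to 3 d.p.).

0.156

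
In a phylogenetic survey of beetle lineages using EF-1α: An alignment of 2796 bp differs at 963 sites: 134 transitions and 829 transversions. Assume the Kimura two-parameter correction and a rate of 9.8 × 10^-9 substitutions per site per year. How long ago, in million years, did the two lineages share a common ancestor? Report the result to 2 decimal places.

24.17

P = 134/2796 ≈ 0.047926 and Q = 829/2796 ≈ 0.296495.
Under the Kimura two-parameter model, d = −½ ln(1 − 2P − Q) − ¼ ln(1 − 2Q).
1 − 2P − Q = 0.607653, giving −½ ln(0.607653) = 0.249076.
1 − 2Q = 0.40701, giving −¼ ln(0.40701) = 0.224729.
d = 0.249076 + 0.224729 = 0.473805.
Under a molecular clock d = 2μt, so t = d/(2μ) = 0.473805 / (2 × 9.8 × 10^-9) = 24.17 million years.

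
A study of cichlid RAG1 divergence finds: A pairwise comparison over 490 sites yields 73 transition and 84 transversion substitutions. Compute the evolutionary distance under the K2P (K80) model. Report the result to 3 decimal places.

P = 73/490 ≈ 0.14898 and Q = 84/490 ≈ 0.171429.
Under the Kimura two-parameter model, d = −½ ln(1 − 2P − Q) − ¼ ln(1 − 2Q).
1 − 2P − Q = 0.530611, giving −½ ln(0.530611) = 0.316863.
1 − 2Q = 0.657142, giving −¼ ln(0.657142) = 0.104964.
d = 0.316863 + 0.104964 = 0.421827.

0.422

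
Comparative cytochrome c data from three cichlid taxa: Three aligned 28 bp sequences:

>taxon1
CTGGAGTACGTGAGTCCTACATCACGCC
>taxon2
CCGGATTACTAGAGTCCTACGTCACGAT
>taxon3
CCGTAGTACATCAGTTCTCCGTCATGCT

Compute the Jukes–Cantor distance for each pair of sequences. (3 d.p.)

d(taxon1,taxon2) = 0.304, d(taxon1,taxon3) = 0.420, d(taxon2,taxon3) = 0.420

taxon1–taxon2: 7/28 sites differ → p = 0.25, d = −0.75 ln(1 − 0.333333) = 0.304098 ≈ 0.304.
taxon1–taxon3: 9/28 sites differ → p ≈ 0.321429, d = −0.75 ln(1 − 0.428572) = 0.419713 ≈ 0.420.
taxon2–taxon3: 9/28 sites differ → p ≈ 0.321429, d = −0.75 ln(1 − 0.428572) = 0.419713 ≈ 0.420.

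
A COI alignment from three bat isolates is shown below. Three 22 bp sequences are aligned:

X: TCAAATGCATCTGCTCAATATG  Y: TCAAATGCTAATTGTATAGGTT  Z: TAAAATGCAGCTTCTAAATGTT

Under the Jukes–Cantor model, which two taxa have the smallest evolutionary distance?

X and Z

X–Y: 10/22 differ, p = 0.455, d = 0.699.
X–Z: 6/22 differ, p = 0.273, d = 0.339.
Y–Z: 7/22 differ, p = 0.318, d = 0.414.
The smallest distance is between X and Z.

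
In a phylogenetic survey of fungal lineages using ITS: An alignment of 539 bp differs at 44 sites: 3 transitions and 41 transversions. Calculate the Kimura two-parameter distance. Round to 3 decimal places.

P = 3/539 ≈ 0.005566 and Q = 41/539 ≈ 0.076067.
Under the Kimura two-parameter model, d = −½ ln(1 − 2P − Q) − ¼ ln(1 − 2Q).
1 − 2P − Q = 0.912801, giving −½ ln(0.912801) = 0.045619.
1 − 2Q = 0.847866, giving −¼ ln(0.847866) = 0.041258.
d = 0.045619 + 0.041258 = 0.086877.

0.087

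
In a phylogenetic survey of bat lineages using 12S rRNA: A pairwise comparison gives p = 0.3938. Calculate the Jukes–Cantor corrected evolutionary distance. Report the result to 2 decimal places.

0.56

d = −(3/4) ln(1 − 4p/3) = −0.75 ln(1 − 0.525067) = −0.75 ln(0.474933)
  = −0.75 × (-0.744582) = 0.558437 substitutions/site.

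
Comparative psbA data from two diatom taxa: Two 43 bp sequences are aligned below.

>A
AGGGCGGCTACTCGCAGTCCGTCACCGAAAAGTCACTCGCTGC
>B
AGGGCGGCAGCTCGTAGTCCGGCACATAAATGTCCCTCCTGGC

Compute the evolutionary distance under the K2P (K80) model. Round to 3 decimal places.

Of 43 sites, 3 differences are transitions and 8 are transversions, so P = 3/43 ≈ 0.069767 and Q = 8/43 ≈ 0.186047.
Under the Kimura two-parameter model, d = −½ ln(1 − 2P − Q) − ¼ ln(1 − 2Q).
1 − 2P − Q = 0.674419, giving −½ ln(0.674419) = 0.196952.
1 − 2Q = 0.627906, giving −¼ ln(0.627906) = 0.116341.
d = 0.196952 + 0.116341 = 0.313293.

0.313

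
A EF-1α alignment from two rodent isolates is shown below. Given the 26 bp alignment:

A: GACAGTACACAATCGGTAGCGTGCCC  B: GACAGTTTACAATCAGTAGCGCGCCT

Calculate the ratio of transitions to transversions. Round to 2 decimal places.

4.00

Transitions are A↔G and C↔T; transversions are all other mismatches.
Transitions: 4. Transversions: 1.
R = 4/1 = 4.00.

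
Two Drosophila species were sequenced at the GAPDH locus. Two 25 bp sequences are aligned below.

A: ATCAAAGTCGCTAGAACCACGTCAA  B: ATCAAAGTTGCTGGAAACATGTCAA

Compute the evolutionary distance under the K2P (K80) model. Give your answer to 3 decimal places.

0.185

Of 25 sites, 3 differences are transitions and 1 are transversions, so P = 3/25 = 0.12 and Q = 1/25 = 0.04.
Under the Kimura two-parameter model, d = −½ ln(1 − 2P − Q) − ¼ ln(1 − 2Q).
1 − 2P − Q = 0.72, giving −½ ln(0.72) = 0.164252.
1 − 2Q = 0.92, giving −¼ ln(0.92) = 0.020845.
d = 0.164252 + 0.020845 = 0.185097.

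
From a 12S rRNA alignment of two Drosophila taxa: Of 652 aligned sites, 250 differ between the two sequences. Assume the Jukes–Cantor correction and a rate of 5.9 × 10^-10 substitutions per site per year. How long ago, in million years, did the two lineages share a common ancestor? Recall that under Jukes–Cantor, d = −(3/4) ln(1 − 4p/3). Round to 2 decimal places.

455.02

p = 250/652 ≈ 0.383436.
d = −(3/4) ln(1 − 4p/3) = −0.75 ln(1 − 0.511248) = −0.75 ln(0.488752)
  = −0.75 × (-0.715900) = 0.536925 substitutions/site.
Under a molecular clock d = 2μt, so t = d/(2μ) = 0.536925 / (2 × 5.9 × 10^-10) = 455.02 million years.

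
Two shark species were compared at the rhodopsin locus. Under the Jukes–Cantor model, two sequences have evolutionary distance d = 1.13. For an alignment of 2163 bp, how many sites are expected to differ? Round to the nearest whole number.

1263

Invert JC69: p = (3/4)(1 − e^(−4d/3)) = 0.75 × (1 − e^(-1.506667)) = 0.75 × (1 − 0.221647) = 0.583765.
Expected differing sites = pL ≈ 0.583765 × 2163 = 1262.683695 ≈ 1263.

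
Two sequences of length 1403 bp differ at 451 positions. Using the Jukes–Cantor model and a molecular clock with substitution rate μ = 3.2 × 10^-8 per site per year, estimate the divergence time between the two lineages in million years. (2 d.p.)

6.56

p = 451/1403 ≈ 0.321454.
d = −(3/4) ln(1 − 4p/3) = −0.75 ln(1 − 0.428605) = −0.75 ln(0.571395)
  = −0.75 × (-0.559675) = 0.419756 substitutions/site.
Under a molecular clock d = 2μt, so t = d/(2μ) = 0.419756 / (2 × 3.2 × 10^-8) = 6.56 million years.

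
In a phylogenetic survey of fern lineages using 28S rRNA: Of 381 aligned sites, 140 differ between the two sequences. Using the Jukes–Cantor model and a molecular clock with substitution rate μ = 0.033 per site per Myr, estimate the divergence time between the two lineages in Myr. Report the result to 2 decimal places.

7.65

p = 140/381 ≈ 0.367454.
d = −(3/4) ln(1 − 4p/3) = −0.75 ln(1 − 0.489939) = −0.75 ln(0.510061)
  = −0.75 × (-0.673225) = 0.504919 substitutions/site.
Under a molecular clock d = 2μt, so t = d/(2μ) = 0.504919 / (2 × 0.033) = 7.65 Myr.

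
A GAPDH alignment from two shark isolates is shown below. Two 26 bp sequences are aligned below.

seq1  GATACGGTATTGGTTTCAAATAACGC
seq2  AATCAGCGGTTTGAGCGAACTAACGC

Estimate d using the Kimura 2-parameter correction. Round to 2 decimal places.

Of 26 sites, 3 differences are transitions and 9 are transversions, so P = 3/26 ≈ 0.115385 and Q = 9/26 ≈ 0.346154.
Under the Kimura two-parameter model, d = −½ ln(1 − 2P − Q) − ¼ ln(1 − 2Q).
1 − 2P − Q = 0.423076, giving −½ ln(0.423076) = 0.430102.
1 − 2Q = 0.307692, giving −¼ ln(0.307692) = 0.294664.
d = 0.430102 + 0.294664 = 0.724766.

0.72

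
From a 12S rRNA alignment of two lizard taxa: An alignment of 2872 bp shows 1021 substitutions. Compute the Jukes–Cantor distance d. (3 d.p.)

p = 1021/2872 ≈ 0.355501.
d = −(3/4) ln(1 − 4p/3) = −0.75 ln(1 − 0.474001) = −0.75 ln(0.525999)
  = −0.75 × (-0.642456) = 0.481842 substitutions/site.

0.482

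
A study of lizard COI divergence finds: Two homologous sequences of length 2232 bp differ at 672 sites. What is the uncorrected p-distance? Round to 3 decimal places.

0.301

p = 672/2232 = 0.301075… ≈ 0.301 (to 3 d.p.).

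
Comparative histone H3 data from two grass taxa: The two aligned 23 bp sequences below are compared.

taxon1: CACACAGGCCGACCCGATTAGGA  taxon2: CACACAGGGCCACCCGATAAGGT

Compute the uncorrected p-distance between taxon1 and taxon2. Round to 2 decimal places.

0.17

The sequences differ at 4 of 23 positions (sites 9, 11, 19, 23).
p = 4/23 = 0.173913… ≈ 0.17 (to 2 d.p.).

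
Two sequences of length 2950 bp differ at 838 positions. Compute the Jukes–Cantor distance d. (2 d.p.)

0.36

p = 838/2950 ≈ 0.284068.
d = −(3/4) ln(1 − 4p/3) = −0.75 ln(1 − 0.378757) = −0.75 ln(0.621243)
  = −0.75 × (-0.476033) = 0.357025 substitutions/site.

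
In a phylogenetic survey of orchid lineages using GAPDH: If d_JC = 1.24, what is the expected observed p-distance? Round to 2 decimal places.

0.61

p = (3/4)(1 − e^(−4d/3)) = 0.75 × (1 − e^(-1.653333)) = 0.75 × (1 − 0.191411) = 0.606442.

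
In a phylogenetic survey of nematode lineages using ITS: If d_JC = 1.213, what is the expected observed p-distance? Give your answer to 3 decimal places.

p = (3/4)(1 − e^(−4d/3)) = 0.75 × (1 − e^(-1.617333)) = 0.75 × (1 − 0.198427) = 0.601180.

0.601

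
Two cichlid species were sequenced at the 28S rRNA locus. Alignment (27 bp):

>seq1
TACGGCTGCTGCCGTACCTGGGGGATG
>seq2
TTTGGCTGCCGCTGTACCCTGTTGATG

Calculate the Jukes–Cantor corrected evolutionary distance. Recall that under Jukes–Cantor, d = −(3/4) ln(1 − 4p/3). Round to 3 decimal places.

The sequences differ at 8 of 27 sites (2, 3, 10, 13, 19, 20, 22, 23), so p = 8/27 ≈ 0.296296.
d = −(3/4) ln(1 − 4p/3) = −0.75 ln(1 − 0.395061) = −0.75 ln(0.604939)
  = −0.75 × (-0.502628) = 0.376971 substitutions/site.

0.377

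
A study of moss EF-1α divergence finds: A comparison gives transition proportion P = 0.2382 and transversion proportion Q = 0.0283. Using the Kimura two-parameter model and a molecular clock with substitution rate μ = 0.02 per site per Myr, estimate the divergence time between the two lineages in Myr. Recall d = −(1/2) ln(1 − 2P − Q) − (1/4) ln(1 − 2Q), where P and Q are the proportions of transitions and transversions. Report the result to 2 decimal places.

9.15

Under the Kimura two-parameter model, d = −½ ln(1 − 2P − Q) − ¼ ln(1 − 2Q).
1 − 2P − Q = 0.4953, giving −½ ln(0.4953) = 0.351296.
1 − 2Q = 0.9434, giving −¼ ln(0.9434) = 0.014566.
d = 0.351296 + 0.014566 = 0.365862.
Under a molecular clock d = 2μt, so t = d/(2μ) = 0.365862 / (2 × 0.02) = 9.15 Myr.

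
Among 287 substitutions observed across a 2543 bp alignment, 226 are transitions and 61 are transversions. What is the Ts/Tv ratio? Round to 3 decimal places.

R = 226/61 = 3.704918… ≈ 3.705 (to 3 d.p.).

3.705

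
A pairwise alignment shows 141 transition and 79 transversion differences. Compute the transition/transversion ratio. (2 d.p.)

1.78

R = 141/79 = 1.784810… ≈ 1.78 (to 2 d.p.).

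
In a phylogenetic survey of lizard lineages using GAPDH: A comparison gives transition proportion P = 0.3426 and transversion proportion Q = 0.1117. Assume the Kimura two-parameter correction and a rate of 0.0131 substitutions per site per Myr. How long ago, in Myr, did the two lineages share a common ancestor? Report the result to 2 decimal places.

32.83

Under the Kimura two-parameter model, d = −½ ln(1 − 2P − Q) − ¼ ln(1 − 2Q).
1 − 2P − Q = 0.2031, giving −½ ln(0.2031) = 0.797028.
1 − 2Q = 0.7766, giving −¼ ln(0.7766) = 0.063207.
d = 0.797028 + 0.063207 = 0.860235.
Under a molecular clock d = 2μt, so t = d/(2μ) = 0.860235 / (2 × 0.0131) = 32.83 Myr.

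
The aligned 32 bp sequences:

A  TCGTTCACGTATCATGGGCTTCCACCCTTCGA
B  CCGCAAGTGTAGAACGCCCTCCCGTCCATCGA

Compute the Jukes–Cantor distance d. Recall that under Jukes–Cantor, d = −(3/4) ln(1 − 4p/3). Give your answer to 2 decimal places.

The sequences differ at 15 of 32 sites, so p = 15/32 = 0.46875.
d = −(3/4) ln(1 − 4p/3) = −0.75 ln(1 − 0.625) = −0.75 ln(0.375)
  = −0.75 × (-0.980829) = 0.735622 substitutions/site.

0.74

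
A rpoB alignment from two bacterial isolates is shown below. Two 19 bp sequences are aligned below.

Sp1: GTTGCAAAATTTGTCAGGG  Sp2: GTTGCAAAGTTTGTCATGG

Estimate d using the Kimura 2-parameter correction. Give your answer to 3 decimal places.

0.114

Of 19 sites, 1 differences are transitions and 1 are transversions, so P = 1/19 ≈ 0.052632 and Q = 1/19 ≈ 0.052632.
Under the Kimura two-parameter model, d = −½ ln(1 − 2P − Q) − ¼ ln(1 − 2Q).
1 − 2P − Q = 0.842104, giving −½ ln(0.842104) = 0.085926.
1 − 2Q = 0.894736, giving −¼ ln(0.894736) = 0.027807.
d = 0.085926 + 0.027807 = 0.113733.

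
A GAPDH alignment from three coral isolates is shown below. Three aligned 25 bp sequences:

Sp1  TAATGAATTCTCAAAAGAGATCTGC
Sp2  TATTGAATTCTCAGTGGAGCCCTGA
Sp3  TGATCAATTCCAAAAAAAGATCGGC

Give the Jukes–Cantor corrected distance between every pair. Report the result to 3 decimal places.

d(Sp1,Sp2) = 0.351, d(Sp1,Sp3) = 0.289, d(Sp2,Sp3) = 0.886

Sp1–Sp2: 7/25 sites differ → p = 0.28, d = −0.75 ln(1 − 0.373333) = 0.350505 ≈ 0.351.
Sp1–Sp3: 6/25 sites differ → p = 0.24, d = −0.75 ln(1 − 0.32) = 0.289247 ≈ 0.289.
Sp2–Sp3: 13/25 sites differ → p = 0.52, d = −0.75 ln(1 − 0.693333) = 0.886495 ≈ 0.886.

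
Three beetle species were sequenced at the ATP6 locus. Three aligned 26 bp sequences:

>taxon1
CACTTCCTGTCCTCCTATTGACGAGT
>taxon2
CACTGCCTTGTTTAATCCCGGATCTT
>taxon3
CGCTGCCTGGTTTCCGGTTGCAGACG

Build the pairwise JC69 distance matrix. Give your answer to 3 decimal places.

d(taxon1,taxon2) = 1.100, d(taxon1,taxon3) = 0.623, d(taxon2,taxon3) = 0.824

taxon1–taxon2: 15/26 sites differ → p ≈ 0.576923, d = −0.75 ln(1 − 0.769231) = 1.099754 ≈ 1.100.
taxon1–taxon3: 11/26 sites differ → p ≈ 0.423077, d = −0.75 ln(1 − 0.564103) = 0.622762 ≈ 0.623.
taxon2–taxon3: 13/26 sites differ → p = 0.5, d = −0.75 ln(1 − 0.666667) = 0.823960 ≈ 0.824.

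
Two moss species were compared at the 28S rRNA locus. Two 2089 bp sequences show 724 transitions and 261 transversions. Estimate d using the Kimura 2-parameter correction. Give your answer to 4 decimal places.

0.9240

P = 724/2089 ≈ 0.346577 and Q = 261/2089 ≈ 0.12494.
Under the Kimura two-parameter model, d = −½ ln(1 − 2P − Q) − ¼ ln(1 − 2Q).
1 − 2P − Q = 0.181906, giving −½ ln(0.181906) = 0.852133.
1 − 2Q = 0.75012, giving −¼ ln(0.75012) = 0.071881.
d = 0.852133 + 0.071881 = 0.924014.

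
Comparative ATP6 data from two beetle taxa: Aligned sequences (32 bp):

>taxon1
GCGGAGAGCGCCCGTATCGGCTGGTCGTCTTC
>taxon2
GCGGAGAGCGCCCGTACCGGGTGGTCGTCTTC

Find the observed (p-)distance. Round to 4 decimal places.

The sequences differ at 2 of 32 positions (sites 17, 21).
p = 2/32 = 0.0625.

0.0625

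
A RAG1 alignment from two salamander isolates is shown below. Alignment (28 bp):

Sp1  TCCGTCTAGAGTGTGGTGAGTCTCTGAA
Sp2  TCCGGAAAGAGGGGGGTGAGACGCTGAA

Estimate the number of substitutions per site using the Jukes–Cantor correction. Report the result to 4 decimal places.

The sequences differ at 7 of 28 sites (5, 6, 7, 12, 14, 21, 23), so p = 7/28 = 0.25.
d = −(3/4) ln(1 − 4p/3) = −0.75 ln(1 − 0.333333) = −0.75 ln(0.666667)
  = −0.75 × (-0.405465) = 0.304099 substitutions/site.

0.3041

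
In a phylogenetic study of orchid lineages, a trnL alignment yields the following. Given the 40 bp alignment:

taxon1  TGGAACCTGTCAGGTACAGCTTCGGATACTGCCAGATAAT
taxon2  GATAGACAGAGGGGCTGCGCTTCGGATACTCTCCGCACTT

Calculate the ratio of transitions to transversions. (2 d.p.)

0.33

Transitions are A↔G and C↔T; transversions are all other mismatches.
Transitions: 5. Transversions: 15.
R = 5/15 = 0.333333… ≈ 0.33 (to 2 d.p.).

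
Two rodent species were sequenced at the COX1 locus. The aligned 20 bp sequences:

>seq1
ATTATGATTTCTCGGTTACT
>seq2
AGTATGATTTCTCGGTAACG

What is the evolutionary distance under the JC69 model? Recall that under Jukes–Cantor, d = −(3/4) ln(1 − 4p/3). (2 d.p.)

0.17

The sequences differ at 3 of 20 sites (2, 17, 20), so p = 3/20 = 0.15.
d = −(3/4) ln(1 − 4p/3) = −0.75 ln(1 − 0.2) = −0.75 ln(0.8)
  = −0.75 × (-0.223144) = 0.167358 substitutions/site.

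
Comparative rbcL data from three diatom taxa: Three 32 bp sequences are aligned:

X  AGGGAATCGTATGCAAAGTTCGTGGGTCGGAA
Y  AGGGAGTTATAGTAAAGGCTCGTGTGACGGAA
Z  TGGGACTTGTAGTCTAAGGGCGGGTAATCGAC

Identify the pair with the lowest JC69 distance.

X and Y

X–Y: 10/32 differ, p = 0.313, d = 0.404.
X–Z: 15/32 differ, p = 0.469, d = 0.736.
Y–Z: 13/32 differ, p = 0.406, d = 0.585.
The smallest distance is between X and Y.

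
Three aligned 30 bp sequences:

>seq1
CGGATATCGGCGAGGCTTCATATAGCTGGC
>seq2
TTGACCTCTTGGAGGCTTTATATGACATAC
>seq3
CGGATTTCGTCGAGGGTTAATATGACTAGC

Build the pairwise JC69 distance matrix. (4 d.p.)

d(seq1,seq2) = 0.6467, d(seq1,seq3) = 0.2795, d(seq2,seq3) = 0.5034

seq1–seq2: 13/30 sites differ → p ≈ 0.433333, d = −0.75 ln(1 − 0.577777) = 0.646666 ≈ 0.6467.
seq1–seq3: 7/30 sites differ → p ≈ 0.233333, d = −0.75 ln(1 − 0.311111) = 0.279506 ≈ 0.2795.
seq2–seq3: 11/30 sites differ → p ≈ 0.366667, d = −0.75 ln(1 − 0.488889) = 0.503376 ≈ 0.5034.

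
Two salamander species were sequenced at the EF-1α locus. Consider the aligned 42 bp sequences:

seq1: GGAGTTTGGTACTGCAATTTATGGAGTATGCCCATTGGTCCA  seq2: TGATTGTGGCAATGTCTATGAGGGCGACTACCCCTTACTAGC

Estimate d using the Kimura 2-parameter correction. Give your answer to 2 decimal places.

Of 42 sites, 4 differences are transitions and 17 are transversions, so P = 4/42 ≈ 0.095238 and Q = 17/42 ≈ 0.404762.
Under the Kimura two-parameter model, d = −½ ln(1 − 2P − Q) − ¼ ln(1 − 2Q).
1 − 2P − Q = 0.404762, giving −½ ln(0.404762) = 0.452228.
1 − 2Q = 0.190476, giving −¼ ln(0.190476) = 0.414557.
d = 0.452228 + 0.414557 = 0.866785.

0.87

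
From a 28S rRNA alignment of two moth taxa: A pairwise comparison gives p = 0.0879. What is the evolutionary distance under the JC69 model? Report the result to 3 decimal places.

0.093

d = −(3/4) ln(1 − 4p/3) = −0.75 ln(1 − 0.1172) = −0.75 ln(0.8828)
  = −0.75 × (-0.124657) = 0.093493 substitutions/site.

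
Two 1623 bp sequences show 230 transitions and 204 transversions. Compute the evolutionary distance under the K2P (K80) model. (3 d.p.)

P = 230/1623 ≈ 0.141713 and Q = 204/1623 ≈ 0.125693.
Under the Kimura two-parameter model, d = −½ ln(1 − 2P − Q) − ¼ ln(1 − 2Q).
1 − 2P − Q = 0.590881, giving −½ ln(0.590881) = 0.263070.
1 − 2Q = 0.748614, giving −¼ ln(0.748614) = 0.072383.
d = 0.263070 + 0.072383 = 0.335453.

0.335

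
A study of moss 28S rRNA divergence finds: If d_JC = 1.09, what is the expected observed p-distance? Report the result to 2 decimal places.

0.57

p = (3/4)(1 − e^(−4d/3)) = 0.75 × (1 − e^(-1.453333)) = 0.75 × (1 − 0.233790) = 0.574658.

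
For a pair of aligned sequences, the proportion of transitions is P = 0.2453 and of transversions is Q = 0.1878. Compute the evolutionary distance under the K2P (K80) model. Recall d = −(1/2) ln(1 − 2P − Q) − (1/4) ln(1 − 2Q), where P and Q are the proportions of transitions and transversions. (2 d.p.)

0.68

Under the Kimura two-parameter model, d = −½ ln(1 − 2P − Q) − ¼ ln(1 − 2Q).
1 − 2P − Q = 0.3216, giving −½ ln(0.3216) = 0.567223.
1 − 2Q = 0.6244, giving −¼ ln(0.6244) = 0.117741.
d = 0.567223 + 0.117741 = 0.684964.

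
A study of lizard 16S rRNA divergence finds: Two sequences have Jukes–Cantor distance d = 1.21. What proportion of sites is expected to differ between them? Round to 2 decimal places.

p = (3/4)(1 − e^(−4d/3)) = 0.75 × (1 − e^(-1.613333)) = 0.75 × (1 − 0.199222) = 0.600584.

0.60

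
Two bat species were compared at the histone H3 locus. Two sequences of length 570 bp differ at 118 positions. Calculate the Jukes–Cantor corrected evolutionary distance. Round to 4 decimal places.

0.2422

p = 118/570 ≈ 0.207018.
d = −(3/4) ln(1 − 4p/3) = −0.75 ln(1 − 0.276024) = −0.75 ln(0.723976)
  = −0.75 × (-0.322997) = 0.242248 substitutions/site.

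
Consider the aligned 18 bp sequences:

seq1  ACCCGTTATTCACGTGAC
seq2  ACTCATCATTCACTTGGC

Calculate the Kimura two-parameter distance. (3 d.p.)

0.376

Of 18 sites, 4 differences are transitions and 1 are transversions, so P = 4/18 ≈ 0.222222 and Q = 1/18 ≈ 0.055556.
Under the Kimura two-parameter model, d = −½ ln(1 − 2P − Q) − ¼ ln(1 − 2Q).
1 − 2P − Q = 0.5, giving −½ ln(0.5) = 0.346574.
1 − 2Q = 0.888888, giving −¼ ln(0.888888) = 0.029446.
d = 0.346574 + 0.029446 = 0.376020.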